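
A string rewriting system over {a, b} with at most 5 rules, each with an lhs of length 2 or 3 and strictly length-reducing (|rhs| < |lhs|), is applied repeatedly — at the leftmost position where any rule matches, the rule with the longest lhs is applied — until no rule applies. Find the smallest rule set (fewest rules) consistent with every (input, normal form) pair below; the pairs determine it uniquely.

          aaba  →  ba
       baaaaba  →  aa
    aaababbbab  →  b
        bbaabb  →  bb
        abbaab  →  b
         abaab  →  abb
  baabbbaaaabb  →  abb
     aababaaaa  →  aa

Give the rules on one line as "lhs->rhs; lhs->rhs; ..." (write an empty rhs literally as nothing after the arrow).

  | aaba => ba
  | baaaaba => baba => aa
  | aaababbbab => babbbab => abbab => aab => b
  | bbaabb => aabb => bb

aaa->; aab->b; bab->a; bba->a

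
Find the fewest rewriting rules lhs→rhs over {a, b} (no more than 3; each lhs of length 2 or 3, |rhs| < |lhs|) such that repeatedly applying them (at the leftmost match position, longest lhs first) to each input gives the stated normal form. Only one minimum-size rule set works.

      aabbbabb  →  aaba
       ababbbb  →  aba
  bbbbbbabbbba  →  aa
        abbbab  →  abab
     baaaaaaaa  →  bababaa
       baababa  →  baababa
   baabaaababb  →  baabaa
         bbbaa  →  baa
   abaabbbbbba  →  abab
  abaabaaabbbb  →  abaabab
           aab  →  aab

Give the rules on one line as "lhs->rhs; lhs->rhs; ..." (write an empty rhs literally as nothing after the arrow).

  | aabbbabb => aababb => aaba
  | ababbbb => ababb => aba
  | bbbbbbabbbba => bbbbabbbba => bbabbbba => abbbba => abba => aa
  | abbbab => abab

aaa->ab; bb->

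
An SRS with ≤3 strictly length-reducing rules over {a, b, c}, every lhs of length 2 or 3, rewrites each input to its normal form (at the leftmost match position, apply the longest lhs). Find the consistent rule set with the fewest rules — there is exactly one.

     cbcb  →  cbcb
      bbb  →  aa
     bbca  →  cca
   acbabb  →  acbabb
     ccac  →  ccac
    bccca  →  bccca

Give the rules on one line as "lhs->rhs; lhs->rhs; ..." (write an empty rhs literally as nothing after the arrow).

  | cbcb
  | bbb => aa
  | bbca => cca
  | acbabb

bbb->aa; bbc->cc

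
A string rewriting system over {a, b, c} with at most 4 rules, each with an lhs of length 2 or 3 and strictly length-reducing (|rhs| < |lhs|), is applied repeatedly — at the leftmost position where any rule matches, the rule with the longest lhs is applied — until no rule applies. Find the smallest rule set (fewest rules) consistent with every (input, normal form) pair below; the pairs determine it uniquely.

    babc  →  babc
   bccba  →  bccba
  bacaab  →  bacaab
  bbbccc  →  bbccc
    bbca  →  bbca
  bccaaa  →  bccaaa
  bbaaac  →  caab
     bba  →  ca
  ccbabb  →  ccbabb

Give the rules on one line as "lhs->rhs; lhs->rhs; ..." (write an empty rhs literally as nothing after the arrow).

  | babc
  | bccba
  | bacaab
  | bbbccc => bbccc

aac->ab; bba->ca; bbb->bb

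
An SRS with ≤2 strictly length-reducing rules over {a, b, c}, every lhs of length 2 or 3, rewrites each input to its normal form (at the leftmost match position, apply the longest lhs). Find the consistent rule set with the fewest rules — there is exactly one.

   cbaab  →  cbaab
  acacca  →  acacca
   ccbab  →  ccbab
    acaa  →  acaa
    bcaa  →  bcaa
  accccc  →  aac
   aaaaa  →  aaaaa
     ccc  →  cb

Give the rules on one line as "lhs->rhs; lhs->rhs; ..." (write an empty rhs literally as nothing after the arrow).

cbc->a; ccc->cb

  | cbaab
  | acacca
  | ccbab
  | acaa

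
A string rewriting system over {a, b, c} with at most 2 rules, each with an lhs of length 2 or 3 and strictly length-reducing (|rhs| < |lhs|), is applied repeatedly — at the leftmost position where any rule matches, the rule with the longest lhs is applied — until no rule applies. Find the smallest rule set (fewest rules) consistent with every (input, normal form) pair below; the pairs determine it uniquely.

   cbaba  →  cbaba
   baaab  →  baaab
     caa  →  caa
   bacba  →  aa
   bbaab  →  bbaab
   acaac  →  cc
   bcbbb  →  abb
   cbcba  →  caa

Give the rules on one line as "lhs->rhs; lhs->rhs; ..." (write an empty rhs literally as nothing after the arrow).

ac->c; bcb->a

  | cbaba
  | baaab
  | caa
  | bacba => bcba => aa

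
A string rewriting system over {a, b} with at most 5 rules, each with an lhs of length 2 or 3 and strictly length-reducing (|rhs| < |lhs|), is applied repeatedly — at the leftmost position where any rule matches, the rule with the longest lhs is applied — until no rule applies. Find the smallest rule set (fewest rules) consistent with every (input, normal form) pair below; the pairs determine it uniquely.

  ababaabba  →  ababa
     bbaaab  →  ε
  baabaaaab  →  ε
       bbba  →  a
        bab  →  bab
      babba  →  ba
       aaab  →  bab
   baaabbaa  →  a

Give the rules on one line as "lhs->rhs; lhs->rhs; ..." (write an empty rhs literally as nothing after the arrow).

aa->b; bb->; bba->; bbb->

  | ababaabba => ababbbba => ababa
  | bbaaab => aab => bb => ε
  | baabaaaab => bbbaaaab => aaaab => baab => bbb => ε
  | bbba => a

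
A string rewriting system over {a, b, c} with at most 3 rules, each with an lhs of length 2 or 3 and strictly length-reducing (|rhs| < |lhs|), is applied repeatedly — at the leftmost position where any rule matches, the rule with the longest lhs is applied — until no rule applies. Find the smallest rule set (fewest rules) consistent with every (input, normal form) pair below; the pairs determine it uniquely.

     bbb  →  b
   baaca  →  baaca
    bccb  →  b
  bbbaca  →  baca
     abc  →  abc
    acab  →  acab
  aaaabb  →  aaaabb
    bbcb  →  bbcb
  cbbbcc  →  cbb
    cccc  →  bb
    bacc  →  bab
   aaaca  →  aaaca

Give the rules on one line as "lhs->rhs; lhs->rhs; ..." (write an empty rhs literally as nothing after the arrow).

bbb->b; cc->b

  | bbb => b
  | baaca
  | bccb => bbb => b
  | bbbaca => baca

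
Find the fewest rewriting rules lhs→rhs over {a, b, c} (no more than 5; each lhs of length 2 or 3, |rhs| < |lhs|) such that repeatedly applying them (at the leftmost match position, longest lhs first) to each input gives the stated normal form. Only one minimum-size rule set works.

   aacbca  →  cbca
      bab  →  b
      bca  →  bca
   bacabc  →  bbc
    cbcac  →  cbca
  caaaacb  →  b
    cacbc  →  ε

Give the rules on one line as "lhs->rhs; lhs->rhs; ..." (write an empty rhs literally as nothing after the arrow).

aa->; ab->; ac->a; cc->

  | aacbca => cbca
  | bab => b
  | bca
  | bacabc => baabc => bbc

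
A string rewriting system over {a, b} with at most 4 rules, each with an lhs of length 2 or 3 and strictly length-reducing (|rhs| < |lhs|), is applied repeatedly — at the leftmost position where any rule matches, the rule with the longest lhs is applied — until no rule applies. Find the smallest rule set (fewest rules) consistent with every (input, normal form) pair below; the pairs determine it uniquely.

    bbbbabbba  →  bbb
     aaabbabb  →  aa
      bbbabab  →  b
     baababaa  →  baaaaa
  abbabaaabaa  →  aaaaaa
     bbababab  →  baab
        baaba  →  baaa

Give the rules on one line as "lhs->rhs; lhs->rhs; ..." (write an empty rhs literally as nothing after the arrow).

  | bbbbabbba => bbbbba => bbb
  | aaabbabb => aaabb => aa
  | bbbabab => bbab => b
  | baababaa => baaabaa => baaaaa

aba->aa; abb->; bba->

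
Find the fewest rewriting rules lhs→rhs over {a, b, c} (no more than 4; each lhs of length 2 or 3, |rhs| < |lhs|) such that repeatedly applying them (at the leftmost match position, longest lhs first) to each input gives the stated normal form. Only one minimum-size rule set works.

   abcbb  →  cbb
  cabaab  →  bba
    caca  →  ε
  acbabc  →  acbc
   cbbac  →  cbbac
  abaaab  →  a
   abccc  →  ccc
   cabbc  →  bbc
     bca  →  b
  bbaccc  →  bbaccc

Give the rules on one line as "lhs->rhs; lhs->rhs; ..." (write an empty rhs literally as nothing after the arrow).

  | abcbb => cbb
  | cabaab => baab => bba
  | caca => ca => ε
  | acbabc => acbc

aab->ba; ab->; ca->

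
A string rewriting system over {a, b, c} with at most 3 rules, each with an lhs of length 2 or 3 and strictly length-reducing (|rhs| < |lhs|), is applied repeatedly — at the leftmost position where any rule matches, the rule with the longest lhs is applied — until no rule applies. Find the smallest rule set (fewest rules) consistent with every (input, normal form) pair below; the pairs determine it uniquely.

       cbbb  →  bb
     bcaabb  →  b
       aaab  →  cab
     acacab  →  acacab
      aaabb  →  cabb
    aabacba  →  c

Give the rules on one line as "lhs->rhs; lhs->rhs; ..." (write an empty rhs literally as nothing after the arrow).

  | cbbb => bb
  | bcaabb => bccbb => bcb => b
  | aaab => cab
  | acacab

aa->c; cb->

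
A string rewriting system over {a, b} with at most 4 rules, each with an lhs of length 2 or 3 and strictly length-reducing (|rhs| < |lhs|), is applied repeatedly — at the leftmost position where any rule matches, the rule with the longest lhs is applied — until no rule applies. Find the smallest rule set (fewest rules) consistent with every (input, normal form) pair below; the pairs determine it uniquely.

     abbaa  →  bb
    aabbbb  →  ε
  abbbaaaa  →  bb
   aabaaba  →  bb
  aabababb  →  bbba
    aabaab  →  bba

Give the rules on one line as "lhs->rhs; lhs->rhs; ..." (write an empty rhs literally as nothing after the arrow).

aa->; aaa->bb; aab->aa; ab->a

  | abbaa => abaa => aaa => bb
  | aabbbb => aabbb => aabb => aab => aa => ε
  | abbbaaaa => abbaaaa => abaaaa => aaaaa => bbaa => bb
  | aabaaba => aaaaba => bbaba => bbaa => bb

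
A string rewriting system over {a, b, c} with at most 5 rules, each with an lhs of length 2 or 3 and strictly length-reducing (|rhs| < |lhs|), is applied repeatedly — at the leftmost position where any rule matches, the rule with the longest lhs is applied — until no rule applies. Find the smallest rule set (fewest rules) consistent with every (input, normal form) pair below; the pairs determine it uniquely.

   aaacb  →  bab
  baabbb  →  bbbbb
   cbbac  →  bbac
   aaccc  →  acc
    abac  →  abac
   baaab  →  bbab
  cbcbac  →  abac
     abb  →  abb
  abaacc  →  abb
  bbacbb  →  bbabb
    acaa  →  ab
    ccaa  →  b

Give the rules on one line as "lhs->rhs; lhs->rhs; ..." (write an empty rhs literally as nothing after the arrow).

  | aaacb => bacb => bab
  | baabbb => bbbbb
  | cbbac => bbac
  | aaccc => bccc => acc

aa->b; bbc->bb; bc->a; cb->b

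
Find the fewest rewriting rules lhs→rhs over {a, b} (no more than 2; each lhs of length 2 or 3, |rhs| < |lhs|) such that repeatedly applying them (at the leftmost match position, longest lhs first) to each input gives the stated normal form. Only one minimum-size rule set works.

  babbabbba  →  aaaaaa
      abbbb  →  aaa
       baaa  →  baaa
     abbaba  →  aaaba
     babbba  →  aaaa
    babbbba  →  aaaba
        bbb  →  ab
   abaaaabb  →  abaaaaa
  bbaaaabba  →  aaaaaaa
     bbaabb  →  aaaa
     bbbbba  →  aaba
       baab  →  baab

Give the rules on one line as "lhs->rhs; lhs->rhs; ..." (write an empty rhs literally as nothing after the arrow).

  | babbabbba => aababbba => aaaabba => aaaaaa
  | abbbb => aabb => aaa
  | baaa
  | abbaba => aaaba

bab->aa; bb->a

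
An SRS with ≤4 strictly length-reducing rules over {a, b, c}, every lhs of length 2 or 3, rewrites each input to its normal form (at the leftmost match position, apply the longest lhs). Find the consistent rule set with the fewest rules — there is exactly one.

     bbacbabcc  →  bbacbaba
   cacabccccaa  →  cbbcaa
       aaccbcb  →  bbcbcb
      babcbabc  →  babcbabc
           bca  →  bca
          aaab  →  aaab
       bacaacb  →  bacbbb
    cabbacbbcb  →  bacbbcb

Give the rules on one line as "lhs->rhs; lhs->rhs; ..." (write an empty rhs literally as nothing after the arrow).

aac->bb; cab->; cc->a

  | bbacbabcc => bbacbaba
  | cacabccccaa => caccccaa => caaccaa => cbbcaa
  | aaccbcb => bbcbcb
  | babcbabc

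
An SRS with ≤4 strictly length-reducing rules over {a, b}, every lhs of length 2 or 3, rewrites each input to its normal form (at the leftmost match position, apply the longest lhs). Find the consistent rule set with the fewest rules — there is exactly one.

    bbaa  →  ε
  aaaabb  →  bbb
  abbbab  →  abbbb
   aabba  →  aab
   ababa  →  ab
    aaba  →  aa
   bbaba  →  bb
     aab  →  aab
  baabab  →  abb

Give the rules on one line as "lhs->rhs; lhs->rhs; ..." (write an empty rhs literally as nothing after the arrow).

  | bbaa => ba => ε
  | aaaabb => babb => bbb
  | abbbab => abbbb
  | aabba => aab

aaa->b; ba->; bab->bb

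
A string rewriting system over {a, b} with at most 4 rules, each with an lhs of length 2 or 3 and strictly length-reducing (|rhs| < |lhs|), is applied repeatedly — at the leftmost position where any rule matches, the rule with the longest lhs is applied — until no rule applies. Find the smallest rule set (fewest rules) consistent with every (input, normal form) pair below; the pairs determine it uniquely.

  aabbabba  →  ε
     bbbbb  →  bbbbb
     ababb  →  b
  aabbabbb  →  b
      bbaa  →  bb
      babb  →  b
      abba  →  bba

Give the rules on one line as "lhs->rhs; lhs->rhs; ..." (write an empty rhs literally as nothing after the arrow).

  | aabbabba => bbabba => baba => aa => ε
  | bbbbb
  | ababb => babb => ab => b
  | aabbabbb => bbabbb => babb => ab => b

aa->; ab->b; bab->a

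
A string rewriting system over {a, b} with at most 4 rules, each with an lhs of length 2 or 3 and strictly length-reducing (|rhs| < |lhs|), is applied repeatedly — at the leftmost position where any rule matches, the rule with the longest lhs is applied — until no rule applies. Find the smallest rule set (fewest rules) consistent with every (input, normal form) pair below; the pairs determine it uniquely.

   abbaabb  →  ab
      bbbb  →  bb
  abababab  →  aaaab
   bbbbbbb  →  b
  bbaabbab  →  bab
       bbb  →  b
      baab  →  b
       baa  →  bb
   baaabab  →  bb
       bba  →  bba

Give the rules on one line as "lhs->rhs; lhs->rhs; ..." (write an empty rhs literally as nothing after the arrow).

  | abbaabb => abbbbb => abbb => ab
  | bbbb => bb
  | abababab => aababab => aaabab => aaaab
  | bbbbbbb => bbbbb => bbb => b

aba->aa; baa->bb; bbb->b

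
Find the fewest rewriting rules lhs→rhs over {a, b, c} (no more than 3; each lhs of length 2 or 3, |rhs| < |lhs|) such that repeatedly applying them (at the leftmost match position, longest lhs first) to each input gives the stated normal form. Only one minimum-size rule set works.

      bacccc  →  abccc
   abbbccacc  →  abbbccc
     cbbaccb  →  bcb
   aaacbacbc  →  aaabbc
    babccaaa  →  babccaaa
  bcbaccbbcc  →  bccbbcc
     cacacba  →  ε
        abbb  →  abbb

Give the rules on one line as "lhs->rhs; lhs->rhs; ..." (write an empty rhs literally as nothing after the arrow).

  | bacccc => abccc
  | abbbccacc => abbbccc
  | cbbaccb => cbabcb => bcb
  | aaacbacbc => aabacbc => aaabbc

ac->; bac->ab; cba->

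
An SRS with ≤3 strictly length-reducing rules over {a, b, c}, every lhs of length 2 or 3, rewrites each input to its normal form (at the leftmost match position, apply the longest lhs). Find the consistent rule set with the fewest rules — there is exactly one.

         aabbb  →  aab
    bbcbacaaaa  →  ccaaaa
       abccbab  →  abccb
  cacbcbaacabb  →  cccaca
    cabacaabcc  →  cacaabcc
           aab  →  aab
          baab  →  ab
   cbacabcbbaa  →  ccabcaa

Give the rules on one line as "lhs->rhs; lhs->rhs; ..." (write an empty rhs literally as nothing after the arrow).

  | aabbb => aab
  | bbcbacaaaa => cbacaaaa => ccaaaa
  | abccbab => abccb
  | cacbcbaacabb => cccbaacabb => cccacabb => cccaca

acb->c; ba->; bb->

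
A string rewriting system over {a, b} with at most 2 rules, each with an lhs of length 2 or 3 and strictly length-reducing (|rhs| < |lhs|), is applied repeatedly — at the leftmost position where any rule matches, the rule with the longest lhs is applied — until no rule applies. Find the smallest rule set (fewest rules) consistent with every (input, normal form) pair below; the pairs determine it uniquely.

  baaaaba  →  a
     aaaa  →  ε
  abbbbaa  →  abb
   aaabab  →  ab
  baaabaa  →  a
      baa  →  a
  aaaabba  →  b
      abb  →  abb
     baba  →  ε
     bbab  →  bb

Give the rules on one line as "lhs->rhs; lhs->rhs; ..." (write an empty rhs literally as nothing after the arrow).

  | baaaaba => aaaba => aba => a
  | aaaa => aa => ε
  | abbbbaa => abbba => abb
  | aaabab => abab => ab

aa->; ba->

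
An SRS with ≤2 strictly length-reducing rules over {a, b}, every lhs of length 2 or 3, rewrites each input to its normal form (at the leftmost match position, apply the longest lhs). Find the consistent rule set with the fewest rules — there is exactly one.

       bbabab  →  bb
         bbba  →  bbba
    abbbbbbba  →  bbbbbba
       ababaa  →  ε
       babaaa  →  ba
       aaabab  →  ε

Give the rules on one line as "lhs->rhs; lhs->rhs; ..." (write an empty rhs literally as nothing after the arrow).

aa->; ab->

  | bbabab => bbab => bb
  | bbba
  | abbbbbbba => bbbbbba
  | ababaa => abaa => aa => ε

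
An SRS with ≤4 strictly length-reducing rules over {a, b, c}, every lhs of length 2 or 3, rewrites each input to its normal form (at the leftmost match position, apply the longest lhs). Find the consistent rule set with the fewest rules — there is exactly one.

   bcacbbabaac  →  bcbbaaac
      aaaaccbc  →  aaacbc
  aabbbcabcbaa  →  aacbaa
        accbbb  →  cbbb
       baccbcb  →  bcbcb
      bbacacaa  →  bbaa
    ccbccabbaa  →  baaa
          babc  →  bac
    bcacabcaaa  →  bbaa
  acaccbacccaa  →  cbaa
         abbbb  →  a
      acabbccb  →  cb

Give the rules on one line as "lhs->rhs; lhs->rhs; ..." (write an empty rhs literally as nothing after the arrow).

ab->a; acc->c; ca->; cc->

  | bcacbbabaac => bcbbabaac => bcbbaaac
  | aaaaccbc => aaacbc
  | aabbbcabcbaa => aabbcabcbaa => aabcabcbaa => aacabcbaa => aabcbaa => aacbaa
  | accbbb => cbbb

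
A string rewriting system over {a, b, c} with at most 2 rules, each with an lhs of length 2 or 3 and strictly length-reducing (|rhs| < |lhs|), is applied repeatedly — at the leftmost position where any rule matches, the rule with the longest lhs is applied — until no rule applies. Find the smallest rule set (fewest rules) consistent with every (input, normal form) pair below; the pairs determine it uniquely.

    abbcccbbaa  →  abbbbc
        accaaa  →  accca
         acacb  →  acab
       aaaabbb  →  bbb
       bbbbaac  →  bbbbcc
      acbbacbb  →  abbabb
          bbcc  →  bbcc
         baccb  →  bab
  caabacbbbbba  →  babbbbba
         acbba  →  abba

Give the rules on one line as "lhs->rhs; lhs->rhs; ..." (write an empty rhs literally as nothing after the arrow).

  | abbcccbbaa => abbccbbaa => abbcbbaa => abbbbaa => abbbbc
  | accaaa => accca
  | acacb => acab
  | aaaabbb => caabbb => ccbbb => cbbb => bbb

aa->c; cb->b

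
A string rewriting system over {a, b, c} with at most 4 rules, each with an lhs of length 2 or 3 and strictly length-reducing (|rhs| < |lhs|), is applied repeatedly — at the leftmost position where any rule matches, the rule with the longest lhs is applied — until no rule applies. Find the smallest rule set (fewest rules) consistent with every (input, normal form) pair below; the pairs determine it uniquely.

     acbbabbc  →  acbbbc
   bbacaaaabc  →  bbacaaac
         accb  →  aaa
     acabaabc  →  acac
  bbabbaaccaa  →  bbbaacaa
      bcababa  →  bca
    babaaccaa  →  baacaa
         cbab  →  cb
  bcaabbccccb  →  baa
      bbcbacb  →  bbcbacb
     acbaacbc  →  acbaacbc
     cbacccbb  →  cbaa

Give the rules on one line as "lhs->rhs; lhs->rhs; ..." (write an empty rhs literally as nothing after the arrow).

ab->; cc->c; ccb->aa

  | acbbabbc => acbbbc
  | bbacaaaabc => bbacaaac
  | accb => aaa
  | acabaabc => acaabc => acac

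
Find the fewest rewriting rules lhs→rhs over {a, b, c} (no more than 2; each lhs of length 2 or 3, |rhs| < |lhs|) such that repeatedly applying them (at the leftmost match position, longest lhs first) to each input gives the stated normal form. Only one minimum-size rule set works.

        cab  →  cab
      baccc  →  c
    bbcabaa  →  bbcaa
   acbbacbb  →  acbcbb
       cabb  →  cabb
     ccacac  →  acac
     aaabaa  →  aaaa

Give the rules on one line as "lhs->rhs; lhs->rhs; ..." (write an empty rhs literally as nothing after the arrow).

  | cab
  | baccc => ccc => c
  | bbcabaa => bbcaa
  | acbbacbb => acbcbb

ba->; cc->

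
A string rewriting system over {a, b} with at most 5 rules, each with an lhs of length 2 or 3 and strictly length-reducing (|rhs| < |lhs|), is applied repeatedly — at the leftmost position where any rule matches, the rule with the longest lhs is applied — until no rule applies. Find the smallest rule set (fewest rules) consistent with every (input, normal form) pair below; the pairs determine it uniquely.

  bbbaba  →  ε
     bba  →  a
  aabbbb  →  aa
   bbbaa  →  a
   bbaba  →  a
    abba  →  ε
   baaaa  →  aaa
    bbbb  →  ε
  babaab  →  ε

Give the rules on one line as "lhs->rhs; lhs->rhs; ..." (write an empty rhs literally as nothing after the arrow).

  | bbbaba => baba => ba => ε
  | bba => a
  | aabbbb => aabbb => aabb => aab => aa
  | bbbaa => baa => a

aab->aa; ab->; ba->; bb->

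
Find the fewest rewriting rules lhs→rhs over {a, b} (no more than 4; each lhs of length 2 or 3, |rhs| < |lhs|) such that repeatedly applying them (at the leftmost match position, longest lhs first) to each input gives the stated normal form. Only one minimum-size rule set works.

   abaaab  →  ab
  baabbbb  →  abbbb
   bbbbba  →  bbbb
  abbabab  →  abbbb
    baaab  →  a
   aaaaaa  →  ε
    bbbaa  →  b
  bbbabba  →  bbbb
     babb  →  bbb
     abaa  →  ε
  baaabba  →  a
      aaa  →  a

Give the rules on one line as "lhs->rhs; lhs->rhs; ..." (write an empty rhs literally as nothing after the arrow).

aa->; aab->a; ba->; bab->bb

  | abaaab => aaab => ab
  | baabbbb => abbbb
  | bbbbba => bbbb
  | abbabab => abbbab => abbbb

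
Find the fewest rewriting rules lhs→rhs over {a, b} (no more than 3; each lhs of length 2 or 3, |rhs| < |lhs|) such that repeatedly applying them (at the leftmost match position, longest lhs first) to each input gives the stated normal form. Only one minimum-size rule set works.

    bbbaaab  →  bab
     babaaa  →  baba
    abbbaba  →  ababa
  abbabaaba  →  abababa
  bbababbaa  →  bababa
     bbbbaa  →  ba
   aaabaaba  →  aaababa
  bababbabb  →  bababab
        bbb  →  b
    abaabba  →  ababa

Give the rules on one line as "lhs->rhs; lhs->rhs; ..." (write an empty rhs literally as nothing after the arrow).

baa->ba; bb->b

  | bbbaaab => bbaaab => baaab => baab => bab
  | babaaa => babaa => baba
  | abbbaba => abbaba => ababa
  | abbabaaba => ababaaba => abababa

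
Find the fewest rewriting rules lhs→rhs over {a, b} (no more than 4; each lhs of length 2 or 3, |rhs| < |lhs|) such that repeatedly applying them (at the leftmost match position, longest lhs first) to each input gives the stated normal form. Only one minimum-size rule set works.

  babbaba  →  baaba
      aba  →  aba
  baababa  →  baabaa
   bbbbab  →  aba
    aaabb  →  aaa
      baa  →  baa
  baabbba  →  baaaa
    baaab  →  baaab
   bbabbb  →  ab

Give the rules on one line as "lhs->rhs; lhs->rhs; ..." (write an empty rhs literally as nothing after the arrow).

  | babbaba => bababa => baaba
  | aba
  | baababa => baabaa
  | bbbbab => abab => aba

bab->ba; bb->; bba->b; bbb->a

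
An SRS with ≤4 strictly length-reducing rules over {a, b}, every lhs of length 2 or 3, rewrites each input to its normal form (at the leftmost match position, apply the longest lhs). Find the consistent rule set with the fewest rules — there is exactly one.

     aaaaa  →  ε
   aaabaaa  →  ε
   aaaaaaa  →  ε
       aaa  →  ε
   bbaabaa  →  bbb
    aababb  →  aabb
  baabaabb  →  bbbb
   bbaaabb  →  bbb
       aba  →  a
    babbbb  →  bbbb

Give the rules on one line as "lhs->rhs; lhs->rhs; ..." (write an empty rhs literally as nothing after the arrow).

  | aaaaa => baaa => ba => ε
  | aaabaaa => babaaa => baaa => ba => ε
  | aaaaaaa => baaaaa => baaa => ba => ε
  | aaa => ba => ε

aaa->ba; ba->; baa->b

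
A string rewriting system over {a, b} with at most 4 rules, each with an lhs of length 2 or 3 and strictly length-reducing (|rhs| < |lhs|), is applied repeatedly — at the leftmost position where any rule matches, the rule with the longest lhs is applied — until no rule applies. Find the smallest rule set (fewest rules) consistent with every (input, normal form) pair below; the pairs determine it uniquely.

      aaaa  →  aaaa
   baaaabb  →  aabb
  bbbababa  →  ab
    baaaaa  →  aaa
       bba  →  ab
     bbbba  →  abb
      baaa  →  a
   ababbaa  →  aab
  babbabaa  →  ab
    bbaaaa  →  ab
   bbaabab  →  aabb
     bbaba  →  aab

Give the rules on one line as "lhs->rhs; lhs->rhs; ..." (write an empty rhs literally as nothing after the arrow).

  | aaaa
  | baaaabb => aabb
  | bbbababa => babbaba => baabba => bba => ab
  | baaaaa => aaa

aba->ab; baa->; bba->ab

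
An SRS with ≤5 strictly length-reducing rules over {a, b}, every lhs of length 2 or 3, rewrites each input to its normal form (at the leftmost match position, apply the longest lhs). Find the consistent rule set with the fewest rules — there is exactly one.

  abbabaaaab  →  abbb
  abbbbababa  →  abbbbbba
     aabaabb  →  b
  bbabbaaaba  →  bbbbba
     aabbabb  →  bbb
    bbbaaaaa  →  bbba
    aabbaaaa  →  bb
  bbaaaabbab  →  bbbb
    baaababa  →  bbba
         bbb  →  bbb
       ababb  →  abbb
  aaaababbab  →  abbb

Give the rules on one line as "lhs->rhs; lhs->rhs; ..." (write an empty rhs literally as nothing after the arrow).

aa->b; aaa->a; aab->; bab->bb

  | abbabaaaab => abbbaaaab => abbbaab => abbb
  | abbbbababa => abbbbbaba => abbbbbba
  | aabaabb => aabb => b
  | bbabbaaaba => bbbbaaaba => bbbbaba => bbbbba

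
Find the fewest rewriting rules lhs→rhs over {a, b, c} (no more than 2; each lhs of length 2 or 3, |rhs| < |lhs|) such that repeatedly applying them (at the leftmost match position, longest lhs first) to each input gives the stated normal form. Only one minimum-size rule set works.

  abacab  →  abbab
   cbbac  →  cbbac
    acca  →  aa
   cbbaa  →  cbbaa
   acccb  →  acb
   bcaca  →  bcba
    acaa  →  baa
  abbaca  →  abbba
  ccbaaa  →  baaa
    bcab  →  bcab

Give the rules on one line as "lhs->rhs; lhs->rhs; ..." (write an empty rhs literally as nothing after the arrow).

aca->ba; cc->

  | abacab => abbab
  | cbbac
  | acca => aa
  | cbbaa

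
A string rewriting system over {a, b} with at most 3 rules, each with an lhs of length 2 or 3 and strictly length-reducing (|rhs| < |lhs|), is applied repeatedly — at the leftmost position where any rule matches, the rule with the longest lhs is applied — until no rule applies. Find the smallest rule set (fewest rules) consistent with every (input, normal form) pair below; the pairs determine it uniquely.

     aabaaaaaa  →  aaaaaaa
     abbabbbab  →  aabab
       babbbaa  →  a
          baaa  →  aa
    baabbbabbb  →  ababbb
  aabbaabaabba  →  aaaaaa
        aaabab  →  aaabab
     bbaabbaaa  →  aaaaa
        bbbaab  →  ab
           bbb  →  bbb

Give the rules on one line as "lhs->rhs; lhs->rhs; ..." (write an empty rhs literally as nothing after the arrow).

  | aabaaaaaa => aaaaaaa
  | abbabbbab => aabbbab => aabab
  | babbbaa => babaa => baa => a
  | baaa => aa

baa->a; bba->a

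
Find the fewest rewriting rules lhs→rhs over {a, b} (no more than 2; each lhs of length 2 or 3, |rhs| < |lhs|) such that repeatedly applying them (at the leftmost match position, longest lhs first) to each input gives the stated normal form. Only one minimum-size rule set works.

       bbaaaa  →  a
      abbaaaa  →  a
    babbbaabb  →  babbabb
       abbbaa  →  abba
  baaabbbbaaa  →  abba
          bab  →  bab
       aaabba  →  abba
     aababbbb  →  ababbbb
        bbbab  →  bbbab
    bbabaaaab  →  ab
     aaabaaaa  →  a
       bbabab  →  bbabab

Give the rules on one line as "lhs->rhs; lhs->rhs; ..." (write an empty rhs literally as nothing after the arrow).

  | bbaaaa => baaa => aa => a
  | abbaaaa => abaaa => aaa => aa => a
  | babbbaabb => babbabb
  | abbbaa => abba

aa->a; baa->a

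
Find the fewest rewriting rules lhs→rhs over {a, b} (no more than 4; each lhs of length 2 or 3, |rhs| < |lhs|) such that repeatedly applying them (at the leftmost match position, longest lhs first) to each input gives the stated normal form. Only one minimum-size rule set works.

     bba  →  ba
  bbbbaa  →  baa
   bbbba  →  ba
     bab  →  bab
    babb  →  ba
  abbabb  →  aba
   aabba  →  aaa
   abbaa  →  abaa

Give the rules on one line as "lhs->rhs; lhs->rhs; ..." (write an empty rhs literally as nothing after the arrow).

  | bba => ba
  | bbbbaa => bbaa => baa
  | bbbba => bba => ba
  | bab

aab->aa; bb->; bba->ba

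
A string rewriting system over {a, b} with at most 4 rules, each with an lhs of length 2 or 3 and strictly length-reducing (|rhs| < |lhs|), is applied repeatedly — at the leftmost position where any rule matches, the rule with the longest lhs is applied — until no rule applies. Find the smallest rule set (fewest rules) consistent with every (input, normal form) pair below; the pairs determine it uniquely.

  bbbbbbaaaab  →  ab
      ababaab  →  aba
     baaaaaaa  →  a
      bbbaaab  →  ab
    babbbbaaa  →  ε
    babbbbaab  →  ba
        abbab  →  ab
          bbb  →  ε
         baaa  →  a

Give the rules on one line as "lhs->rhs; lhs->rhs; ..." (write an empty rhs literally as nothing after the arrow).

aa->a; baa->bb; bb->; bbb->

  | bbbbbbaaaab => bbbaaaab => aaaab => aaab => aab => ab
  | ababaab => ababbb => aba
  | baaaaaaa => bbaaaaa => aaaaa => aaaa => aaa => aa => a
  | bbbaaab => aaab => aab => ab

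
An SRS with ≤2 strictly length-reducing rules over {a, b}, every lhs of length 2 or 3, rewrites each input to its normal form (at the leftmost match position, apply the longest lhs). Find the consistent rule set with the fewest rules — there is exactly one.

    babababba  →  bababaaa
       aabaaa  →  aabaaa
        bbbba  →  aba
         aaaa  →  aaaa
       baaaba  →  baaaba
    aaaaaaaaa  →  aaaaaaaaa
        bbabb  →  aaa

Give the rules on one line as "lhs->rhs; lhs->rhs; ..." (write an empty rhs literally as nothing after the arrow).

bb->a; bbb->a

  | babababba => bababaaa
  | aabaaa
  | bbbba => aba
  | aaaa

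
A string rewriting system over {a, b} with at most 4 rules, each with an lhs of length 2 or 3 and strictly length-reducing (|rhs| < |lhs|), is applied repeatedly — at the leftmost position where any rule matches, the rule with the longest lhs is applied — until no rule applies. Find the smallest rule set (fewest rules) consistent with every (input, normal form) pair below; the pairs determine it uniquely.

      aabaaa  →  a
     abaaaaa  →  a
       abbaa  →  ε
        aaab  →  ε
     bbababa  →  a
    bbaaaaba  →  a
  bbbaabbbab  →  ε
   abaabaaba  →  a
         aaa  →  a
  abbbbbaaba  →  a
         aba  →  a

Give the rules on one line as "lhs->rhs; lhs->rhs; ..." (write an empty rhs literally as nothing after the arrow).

aa->; ab->; ba->a

  | aabaaa => baaa => aaa => a
  | abaaaaa => aaaaa => aaa => a
  | abbaa => baa => aa => ε
  | aaab => ab => ε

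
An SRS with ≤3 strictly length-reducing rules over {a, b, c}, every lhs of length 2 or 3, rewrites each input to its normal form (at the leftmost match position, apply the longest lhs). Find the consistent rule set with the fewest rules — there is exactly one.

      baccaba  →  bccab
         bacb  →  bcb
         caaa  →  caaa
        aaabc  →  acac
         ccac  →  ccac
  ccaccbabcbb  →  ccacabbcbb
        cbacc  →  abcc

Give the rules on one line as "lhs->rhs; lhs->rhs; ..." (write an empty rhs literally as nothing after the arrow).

aab->ca; ba->b; cba->ab

  | baccaba => bccaba => bccab
  | bacb => bcb
  | caaa
  | aaabc => acac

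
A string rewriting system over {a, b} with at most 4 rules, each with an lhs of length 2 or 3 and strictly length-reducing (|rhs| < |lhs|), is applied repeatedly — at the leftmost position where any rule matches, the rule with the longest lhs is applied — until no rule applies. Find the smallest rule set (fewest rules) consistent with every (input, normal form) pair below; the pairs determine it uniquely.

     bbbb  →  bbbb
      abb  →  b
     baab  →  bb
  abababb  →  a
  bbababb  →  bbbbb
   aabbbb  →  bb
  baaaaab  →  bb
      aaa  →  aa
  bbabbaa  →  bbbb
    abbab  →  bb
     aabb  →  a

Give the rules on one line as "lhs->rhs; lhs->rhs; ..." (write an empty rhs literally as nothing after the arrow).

  | bbbb
  | abb => b
  | baab => bab => bb
  | abababb => aababb => aaabb => aabb => ab => a

aaa->aa; ab->a; abb->b; ba->b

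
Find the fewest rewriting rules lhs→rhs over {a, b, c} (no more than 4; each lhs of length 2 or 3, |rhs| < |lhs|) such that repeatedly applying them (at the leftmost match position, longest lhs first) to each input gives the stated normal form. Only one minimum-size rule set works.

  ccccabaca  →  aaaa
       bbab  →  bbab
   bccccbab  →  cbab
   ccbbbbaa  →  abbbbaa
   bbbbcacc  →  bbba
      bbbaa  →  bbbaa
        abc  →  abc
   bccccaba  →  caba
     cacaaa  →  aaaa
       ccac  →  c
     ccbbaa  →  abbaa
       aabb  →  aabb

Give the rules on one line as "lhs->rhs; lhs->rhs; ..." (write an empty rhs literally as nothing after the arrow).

ac->c; bac->a; cc->a

  | ccccabaca => accabaca => ccabaca => aabaca => aaaa
  | bbab
  | bccccbab => baccbab => acbab => cbab
  | ccbbbbaa => abbbbaa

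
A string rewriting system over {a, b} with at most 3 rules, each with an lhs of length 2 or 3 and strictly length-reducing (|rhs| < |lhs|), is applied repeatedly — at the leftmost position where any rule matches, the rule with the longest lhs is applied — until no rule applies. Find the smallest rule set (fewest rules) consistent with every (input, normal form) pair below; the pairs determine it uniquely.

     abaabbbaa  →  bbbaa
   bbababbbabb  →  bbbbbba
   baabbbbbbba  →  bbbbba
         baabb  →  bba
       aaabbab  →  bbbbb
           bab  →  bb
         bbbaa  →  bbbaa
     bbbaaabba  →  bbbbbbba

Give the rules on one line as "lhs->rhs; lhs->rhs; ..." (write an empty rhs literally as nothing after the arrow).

  | abaabbbaa => baabbbaa => bababaa => bbabaa => bbbaa
  | bbababbbabb => bbbabbbabb => bbbbababb => bbbbbabb => bbbbbba
  | baabbbbbbba => bababbbbba => bbabbbbba => bbbabbba => bbbbaba => bbbbba
  | baabb => baba => bba

aaa->bb; ab->b; abb->ba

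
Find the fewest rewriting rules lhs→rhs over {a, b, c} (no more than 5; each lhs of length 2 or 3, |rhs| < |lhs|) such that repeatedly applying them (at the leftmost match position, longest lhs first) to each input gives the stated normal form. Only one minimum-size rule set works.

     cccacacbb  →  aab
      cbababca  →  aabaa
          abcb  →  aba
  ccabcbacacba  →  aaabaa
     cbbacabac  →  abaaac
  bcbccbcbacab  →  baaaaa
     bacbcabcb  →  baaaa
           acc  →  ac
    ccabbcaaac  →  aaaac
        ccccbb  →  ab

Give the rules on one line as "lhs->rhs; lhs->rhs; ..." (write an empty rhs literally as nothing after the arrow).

  | cccacacbb => ccacacbb => cacacbb => bcacbb => bbcbb => acbb => aab
  | cbababca => aababca => aababb => aabaa
  | abcb => aba
  | ccabcbacacba => cabcbacacba => bbcbacacba => acbacacba => aaacacba => aaabcba => aaabaa

bb->a; ca->b; cb->a; cc->c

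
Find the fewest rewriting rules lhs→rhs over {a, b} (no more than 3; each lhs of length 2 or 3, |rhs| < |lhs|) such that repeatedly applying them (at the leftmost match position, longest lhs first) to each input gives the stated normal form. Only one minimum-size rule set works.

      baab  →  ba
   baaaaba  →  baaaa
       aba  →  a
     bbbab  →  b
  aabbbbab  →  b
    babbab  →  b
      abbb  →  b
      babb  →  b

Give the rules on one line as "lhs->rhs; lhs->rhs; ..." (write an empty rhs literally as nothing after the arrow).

  | baab => ba
  | baaaaba => baaaa
  | aba => a
  | bbbab => bbab => bab => b

ab->; bb->b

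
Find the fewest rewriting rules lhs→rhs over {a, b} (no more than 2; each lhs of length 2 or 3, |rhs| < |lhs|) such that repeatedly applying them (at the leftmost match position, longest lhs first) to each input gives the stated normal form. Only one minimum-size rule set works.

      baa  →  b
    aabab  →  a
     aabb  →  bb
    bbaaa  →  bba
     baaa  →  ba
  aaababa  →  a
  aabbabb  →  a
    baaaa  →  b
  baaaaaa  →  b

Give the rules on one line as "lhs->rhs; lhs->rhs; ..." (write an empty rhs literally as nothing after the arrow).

aa->; bab->a

  | baa => b
  | aabab => bab => a
  | aabb => bb
  | bbaaa => bba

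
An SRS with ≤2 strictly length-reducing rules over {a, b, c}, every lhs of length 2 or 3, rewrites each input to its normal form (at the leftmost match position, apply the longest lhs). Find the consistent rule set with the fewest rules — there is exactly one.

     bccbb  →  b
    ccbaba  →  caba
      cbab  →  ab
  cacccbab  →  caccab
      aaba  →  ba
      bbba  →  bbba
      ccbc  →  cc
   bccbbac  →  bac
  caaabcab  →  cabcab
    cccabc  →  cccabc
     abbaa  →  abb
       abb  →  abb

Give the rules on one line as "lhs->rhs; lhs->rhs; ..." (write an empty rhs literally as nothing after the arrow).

  | bccbb => bcb => b
  | ccbaba => caba
  | cbab => ab
  | cacccbab => caccab

aa->; cb->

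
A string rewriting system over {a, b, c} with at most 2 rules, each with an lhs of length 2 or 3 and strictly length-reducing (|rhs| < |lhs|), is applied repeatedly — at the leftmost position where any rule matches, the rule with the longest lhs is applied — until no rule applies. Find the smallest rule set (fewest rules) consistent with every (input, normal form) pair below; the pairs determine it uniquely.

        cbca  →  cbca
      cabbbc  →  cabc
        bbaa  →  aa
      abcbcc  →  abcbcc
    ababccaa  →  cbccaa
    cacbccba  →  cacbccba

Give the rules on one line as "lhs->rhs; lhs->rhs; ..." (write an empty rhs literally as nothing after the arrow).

aba->c; bb->

  | cbca
  | cabbbc => cabc
  | bbaa => aa
  | abcbcc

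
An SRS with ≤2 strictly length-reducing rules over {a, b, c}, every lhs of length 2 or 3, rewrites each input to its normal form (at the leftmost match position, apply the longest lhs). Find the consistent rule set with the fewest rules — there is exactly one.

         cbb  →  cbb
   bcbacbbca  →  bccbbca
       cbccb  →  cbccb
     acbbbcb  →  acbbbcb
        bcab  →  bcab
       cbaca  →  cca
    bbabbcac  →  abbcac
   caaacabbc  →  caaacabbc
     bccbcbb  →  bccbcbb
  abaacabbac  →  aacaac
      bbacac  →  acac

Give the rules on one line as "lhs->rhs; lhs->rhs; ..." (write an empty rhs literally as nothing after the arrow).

ba->; bba->a

  | cbb
  | bcbacbbca => bccbbca
  | cbccb
  | acbbbcb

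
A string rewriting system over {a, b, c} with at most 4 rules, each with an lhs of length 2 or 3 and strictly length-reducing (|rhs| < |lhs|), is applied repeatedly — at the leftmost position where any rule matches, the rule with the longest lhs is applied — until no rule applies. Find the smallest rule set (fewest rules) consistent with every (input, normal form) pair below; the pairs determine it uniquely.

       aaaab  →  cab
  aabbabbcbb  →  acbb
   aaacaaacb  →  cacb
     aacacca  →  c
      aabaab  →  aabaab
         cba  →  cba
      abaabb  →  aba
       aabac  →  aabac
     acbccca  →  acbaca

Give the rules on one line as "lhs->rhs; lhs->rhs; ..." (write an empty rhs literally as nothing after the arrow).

  | aaaab => cab
  | aabbabbcbb => aabbcbb => acbb
  | aaacaaacb => ccaaacb => aaaacb => cacb
  | aacacca => aacaaa => aacc => aaa => c

aaa->c; abb->; cc->a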